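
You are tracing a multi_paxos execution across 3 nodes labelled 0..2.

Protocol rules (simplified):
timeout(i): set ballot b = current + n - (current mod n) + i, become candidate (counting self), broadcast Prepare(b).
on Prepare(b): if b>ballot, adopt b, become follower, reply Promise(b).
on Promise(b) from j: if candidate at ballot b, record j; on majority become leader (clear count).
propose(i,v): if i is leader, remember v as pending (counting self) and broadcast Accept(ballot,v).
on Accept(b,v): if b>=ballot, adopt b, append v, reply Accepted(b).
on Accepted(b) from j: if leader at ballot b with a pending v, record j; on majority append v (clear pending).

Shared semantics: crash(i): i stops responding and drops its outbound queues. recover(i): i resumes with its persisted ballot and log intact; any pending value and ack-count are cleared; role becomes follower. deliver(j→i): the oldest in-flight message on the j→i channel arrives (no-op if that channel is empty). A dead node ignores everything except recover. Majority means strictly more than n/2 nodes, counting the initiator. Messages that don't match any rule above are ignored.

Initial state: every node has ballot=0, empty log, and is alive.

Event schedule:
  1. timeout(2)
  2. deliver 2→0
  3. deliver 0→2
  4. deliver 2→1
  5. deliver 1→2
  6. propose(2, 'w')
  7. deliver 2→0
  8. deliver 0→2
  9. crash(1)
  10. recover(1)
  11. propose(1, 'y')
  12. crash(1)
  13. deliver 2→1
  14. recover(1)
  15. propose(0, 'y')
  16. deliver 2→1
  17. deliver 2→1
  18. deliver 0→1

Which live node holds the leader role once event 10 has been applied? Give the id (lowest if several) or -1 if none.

step 1 timeout(2): 2={cand,b=5,log=-}
step 2 deliver 2→0: 0={foll,b=5,log=-}
step 3 deliver 0→2: 2={lead,b=5,log=-}
step 4 deliver 2→1: 1={foll,b=5,log=-}
step 5 deliver 1→2: —
step 6 propose(2,'w'): —
step 7 deliver 2→0: 0={foll,b=5,log=w}
step 8 deliver 0→2: 2={lead,b=5,log=w}
step 9 crash(1): 1={✗foll,b=5,log=-}
step 10 recover(1): 1={foll,b=5,log=-}

2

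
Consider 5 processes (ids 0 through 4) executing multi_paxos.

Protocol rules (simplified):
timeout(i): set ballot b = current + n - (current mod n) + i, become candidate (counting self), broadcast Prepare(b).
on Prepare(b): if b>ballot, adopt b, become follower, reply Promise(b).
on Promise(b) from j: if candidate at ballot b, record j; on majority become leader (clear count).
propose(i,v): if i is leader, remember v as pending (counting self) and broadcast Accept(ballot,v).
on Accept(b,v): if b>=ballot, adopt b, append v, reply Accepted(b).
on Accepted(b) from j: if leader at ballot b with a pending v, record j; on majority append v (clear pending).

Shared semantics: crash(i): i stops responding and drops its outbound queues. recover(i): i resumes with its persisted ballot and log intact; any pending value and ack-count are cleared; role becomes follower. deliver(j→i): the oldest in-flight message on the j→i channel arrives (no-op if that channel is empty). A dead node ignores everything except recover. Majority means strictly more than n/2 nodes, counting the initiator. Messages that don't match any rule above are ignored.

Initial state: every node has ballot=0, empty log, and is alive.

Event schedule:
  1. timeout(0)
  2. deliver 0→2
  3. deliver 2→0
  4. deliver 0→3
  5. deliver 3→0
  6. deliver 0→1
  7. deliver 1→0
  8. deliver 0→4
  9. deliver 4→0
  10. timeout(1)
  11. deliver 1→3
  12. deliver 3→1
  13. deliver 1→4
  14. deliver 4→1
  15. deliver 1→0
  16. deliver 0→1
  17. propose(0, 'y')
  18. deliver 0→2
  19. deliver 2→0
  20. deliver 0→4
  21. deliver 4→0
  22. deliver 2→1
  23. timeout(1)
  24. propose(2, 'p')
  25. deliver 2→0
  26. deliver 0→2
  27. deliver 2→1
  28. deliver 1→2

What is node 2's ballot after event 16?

after 1 — timeout(0): n0:cand/b5/[-]
after 2 — deliver 0→2: n2:foll/b5/[-]
after 3 — deliver 2→0: ·
after 4 — deliver 0→3: n3:foll/b5/[-]
after 5 — deliver 3→0: n0:lead/b5/[-]
after 6 — deliver 0→1: n1:foll/b5/[-]
after 7 — deliver 1→0: ·
after 8 — deliver 0→4: n4:foll/b5/[-]
after 9 — deliver 4→0: ·
after 10 — timeout(1): n1:cand/b11/[-]
after 11 — deliver 1→3: n3:foll/b11/[-]
after 12 — deliver 3→1: ·
after 13 — deliver 1→4: n4:foll/b11/[-]
after 14 — deliver 4→1: n1:lead/b11/[-]
after 15 — deliver 1→0: n0:foll/b11/[-]
after 16 — deliver 0→1: ·

5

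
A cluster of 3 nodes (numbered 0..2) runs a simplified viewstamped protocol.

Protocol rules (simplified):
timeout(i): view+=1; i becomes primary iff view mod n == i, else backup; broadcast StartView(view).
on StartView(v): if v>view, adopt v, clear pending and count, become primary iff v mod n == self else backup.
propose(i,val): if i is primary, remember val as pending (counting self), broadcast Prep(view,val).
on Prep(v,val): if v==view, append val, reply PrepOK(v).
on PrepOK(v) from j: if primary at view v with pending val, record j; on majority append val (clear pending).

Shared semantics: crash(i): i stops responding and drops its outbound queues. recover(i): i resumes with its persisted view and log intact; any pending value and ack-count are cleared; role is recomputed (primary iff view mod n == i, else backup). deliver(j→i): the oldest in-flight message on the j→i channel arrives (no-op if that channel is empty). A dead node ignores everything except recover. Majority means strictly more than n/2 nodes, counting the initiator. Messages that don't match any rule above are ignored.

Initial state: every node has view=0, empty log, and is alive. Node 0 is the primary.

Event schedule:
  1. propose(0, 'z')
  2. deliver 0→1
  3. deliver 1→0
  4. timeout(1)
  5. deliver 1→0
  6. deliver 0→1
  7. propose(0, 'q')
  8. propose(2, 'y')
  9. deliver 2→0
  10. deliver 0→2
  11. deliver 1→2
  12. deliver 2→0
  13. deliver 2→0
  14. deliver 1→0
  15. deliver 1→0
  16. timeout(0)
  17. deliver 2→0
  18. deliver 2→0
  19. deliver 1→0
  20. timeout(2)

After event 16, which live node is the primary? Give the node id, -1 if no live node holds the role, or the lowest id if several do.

1

1. propose(0,'z'):  nop
2. deliver 0→1:  <1:back v0 z>
3. deliver 1→0:  <0:prim v0 z>
4. timeout(1):  <1:prim v1 z>
5. deliver 1→0:  <0:back v1 z>
6. deliver 0→1:  nop
7. propose(0,'q'):  nop
8. propose(2,'y'):  nop
9. deliver 2→0:  nop
10. deliver 0→2:  <2:back v0 z>
11. deliver 1→2:  <2:back v1 z>
12. deliver 2→0:  nop
13. deliver 2→0:  nop
14. deliver 1→0:  nop
15. deliver 1→0:  nop
16. timeout(0):  <0:back v2 z>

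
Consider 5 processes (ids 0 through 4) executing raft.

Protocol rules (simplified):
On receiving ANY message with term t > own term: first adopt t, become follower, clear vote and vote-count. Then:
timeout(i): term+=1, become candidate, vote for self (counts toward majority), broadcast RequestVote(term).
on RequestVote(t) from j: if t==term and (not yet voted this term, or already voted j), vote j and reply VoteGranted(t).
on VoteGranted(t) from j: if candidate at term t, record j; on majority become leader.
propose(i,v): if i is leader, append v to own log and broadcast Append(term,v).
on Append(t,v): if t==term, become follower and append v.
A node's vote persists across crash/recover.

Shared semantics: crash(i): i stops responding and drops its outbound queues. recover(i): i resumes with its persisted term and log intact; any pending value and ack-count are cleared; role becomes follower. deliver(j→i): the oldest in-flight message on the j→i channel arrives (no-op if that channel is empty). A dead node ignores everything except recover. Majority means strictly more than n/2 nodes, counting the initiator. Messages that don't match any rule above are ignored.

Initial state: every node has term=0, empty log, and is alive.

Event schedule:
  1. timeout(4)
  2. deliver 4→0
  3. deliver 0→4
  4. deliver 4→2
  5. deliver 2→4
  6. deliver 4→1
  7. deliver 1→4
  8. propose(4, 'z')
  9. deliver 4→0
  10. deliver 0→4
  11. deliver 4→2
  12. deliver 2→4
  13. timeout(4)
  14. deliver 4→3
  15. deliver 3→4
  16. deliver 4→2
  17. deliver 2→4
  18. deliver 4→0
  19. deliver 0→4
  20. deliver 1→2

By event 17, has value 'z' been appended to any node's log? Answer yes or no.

1. timeout(4):  <4:cand t1 ->
2. deliver 4→0:  <0:foll t1 ->
3. deliver 0→4:  nop
4. deliver 4→2:  <2:foll t1 ->
5. deliver 2→4:  <4:lead t1 ->
6. deliver 4→1:  <1:foll t1 ->
7. deliver 1→4:  nop
8. propose(4,'z'):  <4:lead t1 z>
9. deliver 4→0:  <0:foll t1 z>
10. deliver 0→4:  nop
11. deliver 4→2:  <2:foll t1 z>
12. deliver 2→4:  nop
13. timeout(4):  <4:cand t2 z>
14. deliver 4→3:  <3:foll t1 ->
15. deliver 3→4:  nop
16. deliver 4→2:  <2:foll t2 z>
17. deliver 2→4:  nop

yes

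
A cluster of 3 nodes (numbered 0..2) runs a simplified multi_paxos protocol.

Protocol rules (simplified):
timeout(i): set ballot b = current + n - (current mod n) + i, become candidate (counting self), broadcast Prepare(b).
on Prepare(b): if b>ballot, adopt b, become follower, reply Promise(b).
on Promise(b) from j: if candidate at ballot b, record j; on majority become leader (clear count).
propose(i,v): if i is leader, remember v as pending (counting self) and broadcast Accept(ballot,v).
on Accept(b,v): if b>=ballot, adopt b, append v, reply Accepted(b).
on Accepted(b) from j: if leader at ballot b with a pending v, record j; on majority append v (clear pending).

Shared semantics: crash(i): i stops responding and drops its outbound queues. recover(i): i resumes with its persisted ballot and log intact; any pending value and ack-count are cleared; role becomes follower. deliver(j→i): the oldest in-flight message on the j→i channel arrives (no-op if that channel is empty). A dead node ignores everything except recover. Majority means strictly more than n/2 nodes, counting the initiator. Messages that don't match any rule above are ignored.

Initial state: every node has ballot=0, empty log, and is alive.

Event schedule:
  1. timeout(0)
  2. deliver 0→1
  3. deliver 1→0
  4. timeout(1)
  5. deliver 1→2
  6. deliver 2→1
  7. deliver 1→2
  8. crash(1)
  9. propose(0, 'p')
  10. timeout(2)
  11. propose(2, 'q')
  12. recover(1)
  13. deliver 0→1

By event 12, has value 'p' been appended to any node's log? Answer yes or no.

no

after 1 — timeout(0): n0:cand/b3/[-]
after 2 — deliver 0→1: n1:foll/b3/[-]
after 3 — deliver 1→0: n0:lead/b3/[-]
after 4 — timeout(1): n1:cand/b7/[-]
after 5 — deliver 1→2: n2:foll/b7/[-]
after 6 — deliver 2→1: n1:lead/b7/[-]
after 7 — deliver 1→2: ·
after 8 — crash(1): n1:✗lead/b7/[-]
after 9 — propose(0,'p'): ·
after 10 — timeout(2): n2:cand/b11/[-]
after 11 — propose(2,'q'): ·
after 12 — recover(1): n1:foll/b7/[-]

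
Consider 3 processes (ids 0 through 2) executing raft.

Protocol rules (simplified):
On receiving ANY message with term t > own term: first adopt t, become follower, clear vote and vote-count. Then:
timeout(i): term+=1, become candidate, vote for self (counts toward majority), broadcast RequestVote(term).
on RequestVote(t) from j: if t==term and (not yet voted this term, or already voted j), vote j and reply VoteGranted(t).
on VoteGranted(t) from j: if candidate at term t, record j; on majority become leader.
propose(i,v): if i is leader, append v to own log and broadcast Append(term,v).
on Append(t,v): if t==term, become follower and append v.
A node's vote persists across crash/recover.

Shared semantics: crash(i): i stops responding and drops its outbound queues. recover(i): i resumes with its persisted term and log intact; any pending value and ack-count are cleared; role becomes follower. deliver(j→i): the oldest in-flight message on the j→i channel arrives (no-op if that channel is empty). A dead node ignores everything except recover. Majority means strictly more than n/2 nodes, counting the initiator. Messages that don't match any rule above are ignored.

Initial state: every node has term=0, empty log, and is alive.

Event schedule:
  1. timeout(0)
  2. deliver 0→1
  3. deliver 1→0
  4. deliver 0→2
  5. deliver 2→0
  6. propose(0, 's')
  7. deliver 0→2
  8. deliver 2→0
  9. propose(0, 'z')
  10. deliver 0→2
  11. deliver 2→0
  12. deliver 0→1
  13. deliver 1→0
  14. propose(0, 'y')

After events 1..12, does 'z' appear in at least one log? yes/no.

yes

[1] timeout(0) → N0(cand t1 [-])
[2] deliver 0→1 → N1(foll t1 [-])
[3] deliver 1→0 → N0(lead t1 [-])
[4] deliver 0→2 → N2(foll t1 [-])
[5] deliver 2→0 → ∅
[6] propose(0,'s') → N0(lead t1 [s])
[7] deliver 0→2 → N2(foll t1 [s])
[8] deliver 2→0 → ∅
[9] propose(0,'z') → N0(lead t1 [s,z])
[10] deliver 0→2 → N2(foll t1 [s,z])
[11] deliver 2→0 → ∅
[12] deliver 0→1 → N1(foll t1 [s])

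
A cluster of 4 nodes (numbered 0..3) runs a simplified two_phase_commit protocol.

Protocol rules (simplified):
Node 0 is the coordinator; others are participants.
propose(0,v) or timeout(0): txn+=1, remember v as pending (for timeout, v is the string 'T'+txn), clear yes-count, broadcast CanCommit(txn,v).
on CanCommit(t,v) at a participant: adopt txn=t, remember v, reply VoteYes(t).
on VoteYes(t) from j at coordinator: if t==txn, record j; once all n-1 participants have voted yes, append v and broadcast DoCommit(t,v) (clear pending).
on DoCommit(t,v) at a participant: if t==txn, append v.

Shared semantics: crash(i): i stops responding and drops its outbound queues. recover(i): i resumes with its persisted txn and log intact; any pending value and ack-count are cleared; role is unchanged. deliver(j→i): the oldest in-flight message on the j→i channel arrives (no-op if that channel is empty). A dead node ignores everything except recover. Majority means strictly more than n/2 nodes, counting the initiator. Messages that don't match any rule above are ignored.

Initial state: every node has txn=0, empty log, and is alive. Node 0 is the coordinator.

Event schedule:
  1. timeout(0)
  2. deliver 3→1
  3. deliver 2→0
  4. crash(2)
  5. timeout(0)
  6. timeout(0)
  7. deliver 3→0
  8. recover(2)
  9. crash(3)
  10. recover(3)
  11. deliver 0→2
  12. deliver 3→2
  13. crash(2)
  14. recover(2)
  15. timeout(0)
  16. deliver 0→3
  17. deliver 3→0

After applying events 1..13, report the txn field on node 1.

0

e1 timeout(0): 0[coor,t=1,-]
e2 deliver 3→1: ·
e3 deliver 2→0: ·
e4 crash(2): 2[✗part,t=0,-]
e5 timeout(0): 0[coor,t=2,-]
e6 timeout(0): 0[coor,t=3,-]
e7 deliver 3→0: ·
e8 recover(2): 2[part,t=0,-]
e9 crash(3): 3[✗part,t=0,-]
e10 recover(3): 3[part,t=0,-]
e11 deliver 0→2: 2[part,t=1,-]
e12 deliver 3→2: ·
e13 crash(2): 2[✗part,t=1,-]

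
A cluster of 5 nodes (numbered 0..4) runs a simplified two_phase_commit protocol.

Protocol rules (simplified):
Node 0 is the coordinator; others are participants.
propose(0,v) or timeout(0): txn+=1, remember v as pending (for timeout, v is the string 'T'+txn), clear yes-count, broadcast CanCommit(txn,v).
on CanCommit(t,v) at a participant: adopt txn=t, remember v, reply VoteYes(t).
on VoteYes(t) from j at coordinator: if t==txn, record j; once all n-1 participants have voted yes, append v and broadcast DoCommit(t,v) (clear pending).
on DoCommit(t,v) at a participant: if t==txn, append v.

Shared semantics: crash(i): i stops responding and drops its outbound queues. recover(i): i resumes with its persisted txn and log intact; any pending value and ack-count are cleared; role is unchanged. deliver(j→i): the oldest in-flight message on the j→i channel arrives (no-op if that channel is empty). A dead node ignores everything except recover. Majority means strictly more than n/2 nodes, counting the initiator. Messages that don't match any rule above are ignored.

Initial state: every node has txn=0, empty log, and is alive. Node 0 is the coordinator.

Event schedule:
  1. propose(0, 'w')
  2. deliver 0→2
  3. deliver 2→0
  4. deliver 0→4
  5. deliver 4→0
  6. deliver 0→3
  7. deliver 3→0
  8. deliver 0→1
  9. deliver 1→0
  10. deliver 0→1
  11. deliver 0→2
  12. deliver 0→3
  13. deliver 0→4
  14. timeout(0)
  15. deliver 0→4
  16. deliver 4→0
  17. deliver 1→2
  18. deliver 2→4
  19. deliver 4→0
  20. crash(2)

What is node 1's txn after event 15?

1

step 1 propose(0,'w'): 0={coor,t=1,log=-}
step 2 deliver 0→2: 2={part,t=1,log=-}
step 3 deliver 2→0: —
step 4 deliver 0→4: 4={part,t=1,log=-}
step 5 deliver 4→0: —
step 6 deliver 0→3: 3={part,t=1,log=-}
step 7 deliver 3→0: —
step 8 deliver 0→1: 1={part,t=1,log=-}
step 9 deliver 1→0: 0={coor,t=1,log=w}
step 10 deliver 0→1: 1={part,t=1,log=w}
step 11 deliver 0→2: 2={part,t=1,log=w}
step 12 deliver 0→3: 3={part,t=1,log=w}
step 13 deliver 0→4: 4={part,t=1,log=w}
step 14 timeout(0): 0={coor,t=2,log=w}
step 15 deliver 0→4: 4={part,t=2,log=w}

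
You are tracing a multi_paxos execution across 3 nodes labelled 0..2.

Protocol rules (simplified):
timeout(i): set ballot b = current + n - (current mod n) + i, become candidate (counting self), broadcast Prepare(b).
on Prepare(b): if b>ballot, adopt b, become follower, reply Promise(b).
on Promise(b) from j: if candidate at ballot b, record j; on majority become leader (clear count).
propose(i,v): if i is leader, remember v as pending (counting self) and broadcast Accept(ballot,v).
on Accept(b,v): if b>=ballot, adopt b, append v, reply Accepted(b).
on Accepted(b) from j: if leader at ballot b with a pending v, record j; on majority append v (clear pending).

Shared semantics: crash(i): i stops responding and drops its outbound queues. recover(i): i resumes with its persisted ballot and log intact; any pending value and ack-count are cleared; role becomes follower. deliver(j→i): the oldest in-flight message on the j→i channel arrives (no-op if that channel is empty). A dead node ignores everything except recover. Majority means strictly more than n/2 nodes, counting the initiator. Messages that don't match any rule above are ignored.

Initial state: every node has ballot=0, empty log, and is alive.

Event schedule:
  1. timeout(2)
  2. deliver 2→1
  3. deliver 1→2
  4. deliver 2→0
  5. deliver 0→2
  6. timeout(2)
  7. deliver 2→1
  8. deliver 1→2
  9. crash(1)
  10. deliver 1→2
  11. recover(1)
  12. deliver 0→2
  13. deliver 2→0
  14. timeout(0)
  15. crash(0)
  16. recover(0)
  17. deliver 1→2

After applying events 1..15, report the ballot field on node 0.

9

step 1 timeout(2): 2={cand,b=5,log=-}
step 2 deliver 2→1: 1={foll,b=5,log=-}
step 3 deliver 1→2: 2={lead,b=5,log=-}
step 4 deliver 2→0: 0={foll,b=5,log=-}
step 5 deliver 0→2: —
step 6 timeout(2): 2={cand,b=8,log=-}
step 7 deliver 2→1: 1={foll,b=8,log=-}
step 8 deliver 1→2: 2={lead,b=8,log=-}
step 9 crash(1): 1={✗foll,b=8,log=-}
step 10 deliver 1→2: —
step 11 recover(1): 1={foll,b=8,log=-}
step 12 deliver 0→2: —
step 13 deliver 2→0: 0={foll,b=8,log=-}
step 14 timeout(0): 0={cand,b=9,log=-}
step 15 crash(0): 0={✗cand,b=9,log=-}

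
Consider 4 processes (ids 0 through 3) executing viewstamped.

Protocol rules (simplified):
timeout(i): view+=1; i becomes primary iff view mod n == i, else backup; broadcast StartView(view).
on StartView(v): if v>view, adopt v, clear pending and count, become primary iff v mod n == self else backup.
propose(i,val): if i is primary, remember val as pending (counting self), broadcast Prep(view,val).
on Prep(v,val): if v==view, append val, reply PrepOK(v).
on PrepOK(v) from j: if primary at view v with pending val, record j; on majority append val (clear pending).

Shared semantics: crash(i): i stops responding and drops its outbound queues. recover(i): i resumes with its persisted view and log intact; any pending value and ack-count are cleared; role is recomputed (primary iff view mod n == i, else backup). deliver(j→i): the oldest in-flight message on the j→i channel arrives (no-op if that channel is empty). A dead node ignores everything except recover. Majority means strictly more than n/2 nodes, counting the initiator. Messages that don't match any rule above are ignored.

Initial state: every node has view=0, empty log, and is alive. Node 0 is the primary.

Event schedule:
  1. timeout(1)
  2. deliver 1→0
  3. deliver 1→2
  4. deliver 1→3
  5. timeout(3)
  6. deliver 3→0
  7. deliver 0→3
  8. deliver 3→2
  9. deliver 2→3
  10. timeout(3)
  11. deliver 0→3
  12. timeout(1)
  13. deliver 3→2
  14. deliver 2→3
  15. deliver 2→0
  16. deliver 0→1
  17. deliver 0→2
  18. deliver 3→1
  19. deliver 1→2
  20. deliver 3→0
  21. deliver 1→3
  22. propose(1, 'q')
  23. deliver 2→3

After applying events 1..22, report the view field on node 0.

3

after 1 — timeout(1): n1:prim/v1/[-]
after 2 — deliver 1→0: n0:back/v1/[-]
after 3 — deliver 1→2: n2:back/v1/[-]
after 4 — deliver 1→3: n3:back/v1/[-]
after 5 — timeout(3): n3:back/v2/[-]
after 6 — deliver 3→0: n0:back/v2/[-]
after 7 — deliver 0→3: ·
after 8 — deliver 3→2: n2:prim/v2/[-]
after 9 — deliver 2→3: ·
after 10 — timeout(3): n3:prim/v3/[-]
after 11 — deliver 0→3: ·
after 12 — timeout(1): n1:back/v2/[-]
after 13 — deliver 3→2: n2:back/v3/[-]
after 14 — deliver 2→3: ·
after 15 — deliver 2→0: ·
after 16 — deliver 0→1: ·
after 17 — deliver 0→2: ·
after 18 — deliver 3→1: ·
after 19 — deliver 1→2: ·
after 20 — deliver 3→0: n0:back/v3/[-]
after 21 — deliver 1→3: ·
after 22 — propose(1,'q'): ·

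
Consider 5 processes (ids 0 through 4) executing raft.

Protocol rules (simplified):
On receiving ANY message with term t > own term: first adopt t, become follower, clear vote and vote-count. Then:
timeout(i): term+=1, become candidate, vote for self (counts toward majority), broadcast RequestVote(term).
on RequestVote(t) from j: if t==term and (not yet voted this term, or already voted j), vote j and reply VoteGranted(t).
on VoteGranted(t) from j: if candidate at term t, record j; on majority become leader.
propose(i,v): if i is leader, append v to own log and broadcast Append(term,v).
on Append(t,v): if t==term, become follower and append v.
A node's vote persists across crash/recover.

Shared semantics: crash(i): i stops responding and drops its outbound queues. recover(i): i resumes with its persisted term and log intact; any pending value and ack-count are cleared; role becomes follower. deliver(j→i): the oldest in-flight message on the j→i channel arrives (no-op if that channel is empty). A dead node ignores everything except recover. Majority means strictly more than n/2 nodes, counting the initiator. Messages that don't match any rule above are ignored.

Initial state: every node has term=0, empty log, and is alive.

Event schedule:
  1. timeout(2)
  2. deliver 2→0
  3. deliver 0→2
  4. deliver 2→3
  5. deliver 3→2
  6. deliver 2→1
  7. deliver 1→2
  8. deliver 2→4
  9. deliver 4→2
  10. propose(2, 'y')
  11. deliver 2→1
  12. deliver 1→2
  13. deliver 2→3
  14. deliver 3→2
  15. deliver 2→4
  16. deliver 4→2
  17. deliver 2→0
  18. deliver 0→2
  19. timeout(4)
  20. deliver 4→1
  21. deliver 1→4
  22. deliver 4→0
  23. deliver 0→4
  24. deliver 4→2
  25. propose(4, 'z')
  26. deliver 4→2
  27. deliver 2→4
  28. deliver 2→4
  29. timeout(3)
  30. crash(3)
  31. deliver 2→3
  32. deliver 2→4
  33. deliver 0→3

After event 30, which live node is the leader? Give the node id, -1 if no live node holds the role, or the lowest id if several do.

4

[1] timeout(2) → N2(cand t1 [-])
[2] deliver 2→0 → N0(foll t1 [-])
[3] deliver 0→2 → ∅
[4] deliver 2→3 → N3(foll t1 [-])
[5] deliver 3→2 → N2(lead t1 [-])
[6] deliver 2→1 → N1(foll t1 [-])
[7] deliver 1→2 → ∅
[8] deliver 2→4 → N4(foll t1 [-])
[9] deliver 4→2 → ∅
[10] propose(2,'y') → N2(lead t1 [y])
[11] deliver 2→1 → N1(foll t1 [y])
[12] deliver 1→2 → ∅
[13] deliver 2→3 → N3(foll t1 [y])
[14] deliver 3→2 → ∅
[15] deliver 2→4 → N4(foll t1 [y])
[16] deliver 4→2 → ∅
[17] deliver 2→0 → N0(foll t1 [y])
[18] deliver 0→2 → ∅
[19] timeout(4) → N4(cand t2 [y])
[20] deliver 4→1 → N1(foll t2 [y])
[21] deliver 1→4 → ∅
[22] deliver 4→0 → N0(foll t2 [y])
[23] deliver 0→4 → N4(lead t2 [y])
[24] deliver 4→2 → N2(foll t2 [y])
[25] propose(4,'z') → N4(lead t2 [y,z])
[26] deliver 4→2 → N2(foll t2 [y,z])
[27] deliver 2→4 → ∅
[28] deliver 2→4 → ∅
[29] timeout(3) → N3(cand t2 [y])
[30] crash(3) → N3(✗cand t2 [y])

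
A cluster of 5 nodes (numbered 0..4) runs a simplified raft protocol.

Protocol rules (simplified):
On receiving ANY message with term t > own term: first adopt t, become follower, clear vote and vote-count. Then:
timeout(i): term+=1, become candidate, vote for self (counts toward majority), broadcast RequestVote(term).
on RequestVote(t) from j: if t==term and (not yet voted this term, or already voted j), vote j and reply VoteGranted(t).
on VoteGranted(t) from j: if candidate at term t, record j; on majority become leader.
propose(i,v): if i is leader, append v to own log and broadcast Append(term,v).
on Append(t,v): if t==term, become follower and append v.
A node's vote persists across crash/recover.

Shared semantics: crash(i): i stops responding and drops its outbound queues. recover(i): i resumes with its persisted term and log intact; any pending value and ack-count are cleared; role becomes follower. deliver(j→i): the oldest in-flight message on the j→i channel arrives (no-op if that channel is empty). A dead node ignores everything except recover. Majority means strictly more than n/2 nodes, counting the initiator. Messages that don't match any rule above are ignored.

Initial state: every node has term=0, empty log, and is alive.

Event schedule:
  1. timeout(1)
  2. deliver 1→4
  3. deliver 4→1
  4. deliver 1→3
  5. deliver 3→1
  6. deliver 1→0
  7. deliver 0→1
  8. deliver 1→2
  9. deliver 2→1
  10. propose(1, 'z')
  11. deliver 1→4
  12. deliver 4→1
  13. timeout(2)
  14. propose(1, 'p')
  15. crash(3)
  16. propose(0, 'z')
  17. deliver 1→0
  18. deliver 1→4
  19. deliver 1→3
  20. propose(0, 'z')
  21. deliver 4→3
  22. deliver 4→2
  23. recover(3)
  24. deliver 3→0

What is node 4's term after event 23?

e1 timeout(1): 1[cand,t=1,-]
e2 deliver 1→4: 4[foll,t=1,-]
e3 deliver 4→1: ·
e4 deliver 1→3: 3[foll,t=1,-]
e5 deliver 3→1: 1[lead,t=1,-]
e6 deliver 1→0: 0[foll,t=1,-]
e7 deliver 0→1: ·
e8 deliver 1→2: 2[foll,t=1,-]
e9 deliver 2→1: ·
e10 propose(1,'z'): 1[lead,t=1,z]
e11 deliver 1→4: 4[foll,t=1,z]
e12 deliver 4→1: ·
e13 timeout(2): 2[cand,t=2,-]
e14 propose(1,'p'): 1[lead,t=1,z,p]
e15 crash(3): 3[✗foll,t=1,-]
e16 propose(0,'z'): ·
e17 deliver 1→0: 0[foll,t=1,z]
e18 deliver 1→4: 4[foll,t=1,z,p]
e19 deliver 1→3: ·
e20 propose(0,'z'): ·
e21 deliver 4→3: ·
e22 deliver 4→2: ·
e23 recover(3): 3[foll,t=1,-]

1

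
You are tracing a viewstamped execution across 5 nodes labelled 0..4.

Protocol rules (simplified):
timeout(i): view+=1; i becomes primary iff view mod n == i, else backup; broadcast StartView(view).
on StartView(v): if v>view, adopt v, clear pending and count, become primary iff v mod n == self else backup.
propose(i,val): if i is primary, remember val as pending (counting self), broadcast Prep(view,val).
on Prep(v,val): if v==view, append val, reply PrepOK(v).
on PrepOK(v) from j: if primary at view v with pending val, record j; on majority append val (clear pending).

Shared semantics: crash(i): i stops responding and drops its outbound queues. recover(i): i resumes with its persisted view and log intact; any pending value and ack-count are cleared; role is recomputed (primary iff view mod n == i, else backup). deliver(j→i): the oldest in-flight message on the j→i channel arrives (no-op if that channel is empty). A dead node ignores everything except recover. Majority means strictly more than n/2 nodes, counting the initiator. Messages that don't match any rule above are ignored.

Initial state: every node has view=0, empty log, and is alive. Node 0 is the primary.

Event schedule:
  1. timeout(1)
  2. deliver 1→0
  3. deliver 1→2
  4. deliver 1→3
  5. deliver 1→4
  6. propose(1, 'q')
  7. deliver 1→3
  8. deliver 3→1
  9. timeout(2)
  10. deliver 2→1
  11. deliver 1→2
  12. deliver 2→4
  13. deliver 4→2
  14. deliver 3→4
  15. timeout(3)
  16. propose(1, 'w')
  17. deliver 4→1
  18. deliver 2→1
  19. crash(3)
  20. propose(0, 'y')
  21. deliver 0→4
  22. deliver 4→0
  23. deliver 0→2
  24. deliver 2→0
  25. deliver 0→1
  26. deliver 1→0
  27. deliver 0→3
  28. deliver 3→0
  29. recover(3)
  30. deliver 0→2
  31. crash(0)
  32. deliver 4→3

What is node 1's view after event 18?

2

e1 timeout(1): 1[prim,v=1,-]
e2 deliver 1→0: 0[back,v=1,-]
e3 deliver 1→2: 2[back,v=1,-]
e4 deliver 1→3: 3[back,v=1,-]
e5 deliver 1→4: 4[back,v=1,-]
e6 propose(1,'q'): ·
e7 deliver 1→3: 3[back,v=1,q]
e8 deliver 3→1: ·
e9 timeout(2): 2[prim,v=2,-]
e10 deliver 2→1: 1[back,v=2,-]
e11 deliver 1→2: ·
e12 deliver 2→4: 4[back,v=2,-]
e13 deliver 4→2: ·
e14 deliver 3→4: ·
e15 timeout(3): 3[back,v=2,q]
e16 propose(1,'w'): ·
e17 deliver 4→1: ·
e18 deliver 2→1: ·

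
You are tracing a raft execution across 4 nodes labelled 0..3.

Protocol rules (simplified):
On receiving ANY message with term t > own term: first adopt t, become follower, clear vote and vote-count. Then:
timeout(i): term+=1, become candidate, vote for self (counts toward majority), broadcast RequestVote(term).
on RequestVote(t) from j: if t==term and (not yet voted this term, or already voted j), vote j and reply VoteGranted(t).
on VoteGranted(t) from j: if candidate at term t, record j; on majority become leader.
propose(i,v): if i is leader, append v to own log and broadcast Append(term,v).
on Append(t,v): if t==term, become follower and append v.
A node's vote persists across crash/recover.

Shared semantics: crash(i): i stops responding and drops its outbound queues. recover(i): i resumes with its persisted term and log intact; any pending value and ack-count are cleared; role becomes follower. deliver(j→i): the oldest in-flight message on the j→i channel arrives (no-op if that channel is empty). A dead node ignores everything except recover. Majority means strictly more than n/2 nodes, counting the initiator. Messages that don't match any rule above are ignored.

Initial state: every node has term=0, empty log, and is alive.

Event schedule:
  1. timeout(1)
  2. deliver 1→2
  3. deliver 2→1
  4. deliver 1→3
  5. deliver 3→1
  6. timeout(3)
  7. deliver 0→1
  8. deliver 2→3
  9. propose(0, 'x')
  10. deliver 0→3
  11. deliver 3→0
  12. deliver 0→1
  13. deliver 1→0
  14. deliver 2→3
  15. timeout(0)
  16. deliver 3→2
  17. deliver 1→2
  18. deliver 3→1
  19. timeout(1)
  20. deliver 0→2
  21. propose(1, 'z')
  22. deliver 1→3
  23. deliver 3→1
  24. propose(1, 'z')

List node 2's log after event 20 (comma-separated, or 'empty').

[1] timeout(1) → N1(cand t1 [-])
[2] deliver 1→2 → N2(foll t1 [-])
[3] deliver 2→1 → ∅
[4] deliver 1→3 → N3(foll t1 [-])
[5] deliver 3→1 → N1(lead t1 [-])
[6] timeout(3) → N3(cand t2 [-])
[7] deliver 0→1 → ∅
[8] deliver 2→3 → ∅
[9] propose(0,'x') → ∅
[10] deliver 0→3 → ∅
[11] deliver 3→0 → N0(foll t2 [-])
[12] deliver 0→1 → ∅
[13] deliver 1→0 → ∅
[14] deliver 2→3 → ∅
[15] timeout(0) → N0(cand t3 [-])
[16] deliver 3→2 → N2(foll t2 [-])
[17] deliver 1→2 → ∅
[18] deliver 3→1 → N1(foll t2 [-])
[19] timeout(1) → N1(cand t3 [-])
[20] deliver 0→2 → N2(foll t3 [-])

empty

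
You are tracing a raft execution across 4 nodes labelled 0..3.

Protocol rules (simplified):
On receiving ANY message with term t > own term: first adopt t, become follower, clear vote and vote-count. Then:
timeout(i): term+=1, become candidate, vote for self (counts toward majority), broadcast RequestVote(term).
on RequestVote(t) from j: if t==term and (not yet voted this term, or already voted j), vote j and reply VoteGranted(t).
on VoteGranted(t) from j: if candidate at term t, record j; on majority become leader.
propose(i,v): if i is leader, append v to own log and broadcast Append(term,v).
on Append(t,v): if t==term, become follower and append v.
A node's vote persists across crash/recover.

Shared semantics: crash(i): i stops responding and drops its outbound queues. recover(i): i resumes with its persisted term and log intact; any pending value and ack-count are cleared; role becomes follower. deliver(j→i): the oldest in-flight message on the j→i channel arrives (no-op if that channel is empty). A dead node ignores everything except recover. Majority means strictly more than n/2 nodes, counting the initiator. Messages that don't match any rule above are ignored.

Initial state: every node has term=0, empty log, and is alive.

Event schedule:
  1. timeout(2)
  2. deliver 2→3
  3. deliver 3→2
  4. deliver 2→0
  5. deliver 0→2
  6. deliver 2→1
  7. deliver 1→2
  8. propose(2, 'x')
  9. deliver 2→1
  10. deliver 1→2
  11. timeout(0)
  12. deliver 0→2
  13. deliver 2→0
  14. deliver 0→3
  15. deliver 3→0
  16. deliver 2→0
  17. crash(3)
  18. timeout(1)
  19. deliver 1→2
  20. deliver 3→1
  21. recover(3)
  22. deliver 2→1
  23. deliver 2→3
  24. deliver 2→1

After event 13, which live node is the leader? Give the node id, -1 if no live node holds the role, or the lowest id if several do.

after 1 — timeout(2): n2:cand/t1/[-]
after 2 — deliver 2→3: n3:foll/t1/[-]
after 3 — deliver 3→2: ·
after 4 — deliver 2→0: n0:foll/t1/[-]
after 5 — deliver 0→2: n2:lead/t1/[-]
after 6 — deliver 2→1: n1:foll/t1/[-]
after 7 — deliver 1→2: ·
after 8 — propose(2,'x'): n2:lead/t1/[x]
after 9 — deliver 2→1: n1:foll/t1/[x]
after 10 — deliver 1→2: ·
after 11 — timeout(0): n0:cand/t2/[-]
after 12 — deliver 0→2: n2:foll/t2/[x]
after 13 — deliver 2→0: ·

-1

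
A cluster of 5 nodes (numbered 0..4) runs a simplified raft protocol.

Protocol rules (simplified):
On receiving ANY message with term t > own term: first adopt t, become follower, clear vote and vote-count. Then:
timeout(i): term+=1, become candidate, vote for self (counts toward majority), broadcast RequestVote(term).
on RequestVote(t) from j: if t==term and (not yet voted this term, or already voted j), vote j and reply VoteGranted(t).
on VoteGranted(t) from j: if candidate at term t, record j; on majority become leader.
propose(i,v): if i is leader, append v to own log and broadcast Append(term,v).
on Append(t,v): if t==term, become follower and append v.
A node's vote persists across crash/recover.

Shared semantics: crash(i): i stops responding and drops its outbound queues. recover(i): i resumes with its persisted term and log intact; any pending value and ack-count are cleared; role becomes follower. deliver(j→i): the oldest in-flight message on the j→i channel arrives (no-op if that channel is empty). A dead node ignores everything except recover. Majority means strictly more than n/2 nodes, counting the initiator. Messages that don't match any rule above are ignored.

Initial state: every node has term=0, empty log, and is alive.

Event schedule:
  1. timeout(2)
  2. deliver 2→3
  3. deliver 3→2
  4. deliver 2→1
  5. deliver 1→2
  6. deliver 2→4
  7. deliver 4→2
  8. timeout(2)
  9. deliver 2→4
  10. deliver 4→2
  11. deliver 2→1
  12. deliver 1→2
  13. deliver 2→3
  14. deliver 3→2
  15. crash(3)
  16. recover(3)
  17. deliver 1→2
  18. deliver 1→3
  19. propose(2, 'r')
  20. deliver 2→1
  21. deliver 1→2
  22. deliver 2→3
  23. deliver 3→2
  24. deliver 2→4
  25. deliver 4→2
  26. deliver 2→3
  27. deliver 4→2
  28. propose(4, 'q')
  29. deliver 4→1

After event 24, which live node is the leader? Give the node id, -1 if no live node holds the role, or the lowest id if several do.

1. timeout(2):  <2:cand t1 ->
2. deliver 2→3:  <3:foll t1 ->
3. deliver 3→2:  nop
4. deliver 2→1:  <1:foll t1 ->
5. deliver 1→2:  <2:lead t1 ->
6. deliver 2→4:  <4:foll t1 ->
7. deliver 4→2:  nop
8. timeout(2):  <2:cand t2 ->
9. deliver 2→4:  <4:foll t2 ->
10. deliver 4→2:  nop
11. deliver 2→1:  <1:foll t2 ->
12. deliver 1→2:  <2:lead t2 ->
13. deliver 2→3:  <3:foll t2 ->
14. deliver 3→2:  nop
15. crash(3):  <3:✗foll t2 ->
16. recover(3):  <3:foll t2 ->
17. deliver 1→2:  nop
18. deliver 1→3:  nop
19. propose(2,'r'):  <2:lead t2 r>
20. deliver 2→1:  <1:foll t2 r>
21. deliver 1→2:  nop
22. deliver 2→3:  <3:foll t2 r>
23. deliver 3→2:  nop
24. deliver 2→4:  <4:foll t2 r>

2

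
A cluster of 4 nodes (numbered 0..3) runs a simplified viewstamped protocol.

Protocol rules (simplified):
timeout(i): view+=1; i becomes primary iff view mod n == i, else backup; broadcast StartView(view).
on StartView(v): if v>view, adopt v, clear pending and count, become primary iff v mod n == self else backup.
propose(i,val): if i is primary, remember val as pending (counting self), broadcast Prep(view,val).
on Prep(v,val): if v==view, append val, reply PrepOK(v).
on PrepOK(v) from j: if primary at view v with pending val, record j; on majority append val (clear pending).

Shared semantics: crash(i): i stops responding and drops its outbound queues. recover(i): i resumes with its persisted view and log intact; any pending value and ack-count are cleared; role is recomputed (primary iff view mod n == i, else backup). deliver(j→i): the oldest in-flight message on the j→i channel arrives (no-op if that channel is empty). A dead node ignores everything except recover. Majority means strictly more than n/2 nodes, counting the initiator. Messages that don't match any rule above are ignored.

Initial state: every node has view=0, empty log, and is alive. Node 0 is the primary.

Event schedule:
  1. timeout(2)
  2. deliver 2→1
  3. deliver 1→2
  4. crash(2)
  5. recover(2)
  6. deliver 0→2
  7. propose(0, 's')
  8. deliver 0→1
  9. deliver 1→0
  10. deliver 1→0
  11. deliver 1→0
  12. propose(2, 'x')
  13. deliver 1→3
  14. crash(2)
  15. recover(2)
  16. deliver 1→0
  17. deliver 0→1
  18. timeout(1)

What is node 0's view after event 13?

0

e1 timeout(2): 2[back,v=1,-]
e2 deliver 2→1: 1[prim,v=1,-]
e3 deliver 1→2: ·
e4 crash(2): 2[✗back,v=1,-]
e5 recover(2): 2[back,v=1,-]
e6 deliver 0→2: ·
e7 propose(0,'s'): ·
e8 deliver 0→1: ·
e9 deliver 1→0: ·
e10 deliver 1→0: ·
e11 deliver 1→0: ·
e12 propose(2,'x'): ·
e13 deliver 1→3: ·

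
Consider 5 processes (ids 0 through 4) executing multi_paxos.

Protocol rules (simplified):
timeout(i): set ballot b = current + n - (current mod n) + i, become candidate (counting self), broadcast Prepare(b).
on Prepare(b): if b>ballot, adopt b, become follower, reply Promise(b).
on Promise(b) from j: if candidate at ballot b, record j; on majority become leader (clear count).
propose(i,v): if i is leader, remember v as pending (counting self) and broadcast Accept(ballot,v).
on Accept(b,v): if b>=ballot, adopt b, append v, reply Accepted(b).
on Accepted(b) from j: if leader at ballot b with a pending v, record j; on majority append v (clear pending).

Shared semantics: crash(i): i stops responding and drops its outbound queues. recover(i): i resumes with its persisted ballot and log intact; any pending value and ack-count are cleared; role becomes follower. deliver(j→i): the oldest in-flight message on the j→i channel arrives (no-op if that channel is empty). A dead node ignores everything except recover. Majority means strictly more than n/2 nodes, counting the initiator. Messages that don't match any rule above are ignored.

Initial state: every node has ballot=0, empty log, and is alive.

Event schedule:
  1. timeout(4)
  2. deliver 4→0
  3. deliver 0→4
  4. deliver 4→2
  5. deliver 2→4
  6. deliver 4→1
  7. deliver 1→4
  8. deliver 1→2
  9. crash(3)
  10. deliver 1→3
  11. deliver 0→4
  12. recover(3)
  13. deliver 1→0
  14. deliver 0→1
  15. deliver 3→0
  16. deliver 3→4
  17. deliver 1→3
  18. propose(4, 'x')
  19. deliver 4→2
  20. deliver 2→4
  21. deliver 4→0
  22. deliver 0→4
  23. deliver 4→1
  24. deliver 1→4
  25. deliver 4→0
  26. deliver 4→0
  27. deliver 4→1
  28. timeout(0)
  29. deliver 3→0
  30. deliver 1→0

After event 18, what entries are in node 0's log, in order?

empty

step 1 timeout(4): 4={cand,b=9,log=-}
step 2 deliver 4→0: 0={foll,b=9,log=-}
step 3 deliver 0→4: —
step 4 deliver 4→2: 2={foll,b=9,log=-}
step 5 deliver 2→4: 4={lead,b=9,log=-}
step 6 deliver 4→1: 1={foll,b=9,log=-}
step 7 deliver 1→4: —
step 8 deliver 1→2: —
step 9 crash(3): 3={✗foll,b=0,log=-}
step 10 deliver 1→3: —
step 11 deliver 0→4: —
step 12 recover(3): 3={foll,b=0,log=-}
step 13 deliver 1→0: —
step 14 deliver 0→1: —
step 15 deliver 3→0: —
step 16 deliver 3→4: —
step 17 deliver 1→3: —
step 18 propose(4,'x'): —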